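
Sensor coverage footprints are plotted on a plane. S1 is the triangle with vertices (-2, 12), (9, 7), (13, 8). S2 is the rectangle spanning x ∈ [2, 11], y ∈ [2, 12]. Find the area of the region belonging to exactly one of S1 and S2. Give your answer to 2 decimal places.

79.57

|S1| = 15.5, |S2| = 90, |S1∩S2| = 12.9636.
|S1 △ S2| = |S1| + |S2| − 2·|S1∩S2| = 15.5 + 90 − 25.9273 = 79.57.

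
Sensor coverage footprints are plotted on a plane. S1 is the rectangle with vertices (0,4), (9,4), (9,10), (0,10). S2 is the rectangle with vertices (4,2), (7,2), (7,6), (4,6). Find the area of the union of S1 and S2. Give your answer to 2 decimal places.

By inclusion–exclusion:
Individual areas: |S1| = 54, |S2| = 12.
|S1∩S2|: x∈[4,7], y∈[4,6] → 3·2 = 6.
|S1 ∪ S2| = 66 − 6 = 60.00.

60.00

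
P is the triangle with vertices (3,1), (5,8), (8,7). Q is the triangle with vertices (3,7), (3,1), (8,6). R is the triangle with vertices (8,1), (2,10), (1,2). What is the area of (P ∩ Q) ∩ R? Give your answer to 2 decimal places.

4.67

The region (P ∩ Q) ∩ R is the polygon with vertices (3.532,1.638), (3.196,1.686), (4.5,6.25), (5.778,4.333).
By the shoelace formula its area is 4.67.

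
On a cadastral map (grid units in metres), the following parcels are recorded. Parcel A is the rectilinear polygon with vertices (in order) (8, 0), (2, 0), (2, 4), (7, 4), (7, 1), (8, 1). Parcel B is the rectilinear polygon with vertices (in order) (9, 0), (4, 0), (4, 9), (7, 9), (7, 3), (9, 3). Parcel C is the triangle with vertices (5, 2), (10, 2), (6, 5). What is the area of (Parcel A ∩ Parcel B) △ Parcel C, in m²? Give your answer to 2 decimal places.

13.83

|Parcel A ∩ Parcel B| = 13.
|(Parcel A ∩ Parcel B) ∩ Parcel C| = 3.3333.
|(Parcel A ∩ Parcel B) △ Parcel C| = 13 + 7.5 − 6.6667 = 13.83.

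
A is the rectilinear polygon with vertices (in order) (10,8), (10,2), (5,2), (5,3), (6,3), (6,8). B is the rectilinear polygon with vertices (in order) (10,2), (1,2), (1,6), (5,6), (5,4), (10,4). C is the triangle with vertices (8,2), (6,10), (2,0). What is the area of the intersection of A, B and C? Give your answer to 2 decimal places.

4.50

The intersection is the polygon with vertices (5,2), (5,3), (6,3), (6,4), (7.5,4), (8,2).
By the shoelace formula its area is 4.50.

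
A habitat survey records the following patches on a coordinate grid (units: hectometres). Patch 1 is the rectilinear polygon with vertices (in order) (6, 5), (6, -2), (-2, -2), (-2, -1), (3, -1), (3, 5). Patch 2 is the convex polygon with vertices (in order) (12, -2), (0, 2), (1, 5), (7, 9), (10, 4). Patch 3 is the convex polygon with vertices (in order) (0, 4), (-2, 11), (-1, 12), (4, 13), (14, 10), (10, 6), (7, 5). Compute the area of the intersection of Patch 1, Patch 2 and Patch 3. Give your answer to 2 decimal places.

The intersection is the polygon with vertices (3,5), (6,5), (6,4.857), (3,4.429).
By the shoelace formula its area is 1.07.

1.07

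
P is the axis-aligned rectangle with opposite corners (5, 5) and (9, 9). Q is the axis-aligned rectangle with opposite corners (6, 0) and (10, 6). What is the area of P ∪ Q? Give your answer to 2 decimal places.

By inclusion–exclusion:
Individual areas: |P| = 16, |Q| = 24.
|P∩Q|: x∈[6,9], y∈[5,6] → 3·1 = 3.
|P ∪ Q| = 40 − 3 = 37.00.

37.00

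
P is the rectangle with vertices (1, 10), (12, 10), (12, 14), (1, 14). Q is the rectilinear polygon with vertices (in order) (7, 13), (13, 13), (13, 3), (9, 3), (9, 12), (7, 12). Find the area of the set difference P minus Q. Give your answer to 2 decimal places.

|P| = 44, |P∩Q| = 11.
|P ∖ Q| = |P| − |P∩Q| = 44 − 11 = 33.00.

33.00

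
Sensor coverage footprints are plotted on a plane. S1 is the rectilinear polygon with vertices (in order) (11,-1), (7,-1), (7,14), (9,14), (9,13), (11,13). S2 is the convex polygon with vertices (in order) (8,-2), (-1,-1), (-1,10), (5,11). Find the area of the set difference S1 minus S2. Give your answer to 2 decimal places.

|S1| = 58, |S1∩S2| = 1.2821.
|S1 ∖ S2| = |S1| − |S1∩S2| = 58 − 1.2821 = 56.72.

56.72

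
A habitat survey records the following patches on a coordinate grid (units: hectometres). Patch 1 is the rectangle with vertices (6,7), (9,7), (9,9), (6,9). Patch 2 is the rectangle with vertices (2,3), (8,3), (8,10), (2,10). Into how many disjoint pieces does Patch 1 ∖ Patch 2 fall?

Patch 1 ∖ Patch 2 is a single connected region.

1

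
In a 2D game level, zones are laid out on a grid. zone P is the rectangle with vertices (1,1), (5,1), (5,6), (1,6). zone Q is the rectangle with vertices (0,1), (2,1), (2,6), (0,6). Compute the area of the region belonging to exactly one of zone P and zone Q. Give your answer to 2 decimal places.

|zone P∩zone Q|: x∈[1,2], y∈[1,6] → 1·5 = 5.
|zone P △ zone Q| = |zone P| + |zone Q| − 2·|zone P∩zone Q| = 20 + 10 − 10 = 20.00.

20.00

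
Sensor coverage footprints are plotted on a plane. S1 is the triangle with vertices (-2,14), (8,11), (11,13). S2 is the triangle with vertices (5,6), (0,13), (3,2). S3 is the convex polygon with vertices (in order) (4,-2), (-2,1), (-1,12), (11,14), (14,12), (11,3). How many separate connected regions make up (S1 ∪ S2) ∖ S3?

(S1 ∪ S2) ∖ S3 splits into 2 disjoint pieces (area 4.6062, area 0.1311).

2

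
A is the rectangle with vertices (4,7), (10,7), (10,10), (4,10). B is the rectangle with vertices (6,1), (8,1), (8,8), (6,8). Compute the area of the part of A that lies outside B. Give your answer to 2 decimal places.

|A∩B|: x∈[6,8], y∈[7,8] → 2·1 = 2.
|A| = 18.
|A ∖ B| = |A| − |A∩B| = 18 − 2 = 16.00.

16.00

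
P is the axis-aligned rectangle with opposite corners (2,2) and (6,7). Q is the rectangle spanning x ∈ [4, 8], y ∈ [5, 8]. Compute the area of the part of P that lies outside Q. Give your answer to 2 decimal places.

16.00

|P∩Q|: x∈[4,6], y∈[5,7] → 2·2 = 4.
|P| = 20.
|P ∖ Q| = |P| − |P∩Q| = 20 − 4 = 16.00.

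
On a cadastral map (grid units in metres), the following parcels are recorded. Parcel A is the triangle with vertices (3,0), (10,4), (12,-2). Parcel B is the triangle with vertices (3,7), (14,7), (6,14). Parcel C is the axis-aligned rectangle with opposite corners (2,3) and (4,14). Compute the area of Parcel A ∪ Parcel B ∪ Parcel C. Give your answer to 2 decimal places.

By inclusion–exclusion:
Individual areas: |Parcel A| = 25, |Parcel B| = 38.5, |Parcel C| = 22.
|Parcel A∩Parcel B| = 0.
|Parcel A∩Parcel C| = 0.
|Parcel B∩Parcel C| = 1.1667.
|Parcel A∩Parcel B∩Parcel C| = 0.
|Parcel A ∪ Parcel B ∪ Parcel C| = 85.5 − 1.1667 + 0 = 84.33.

84.33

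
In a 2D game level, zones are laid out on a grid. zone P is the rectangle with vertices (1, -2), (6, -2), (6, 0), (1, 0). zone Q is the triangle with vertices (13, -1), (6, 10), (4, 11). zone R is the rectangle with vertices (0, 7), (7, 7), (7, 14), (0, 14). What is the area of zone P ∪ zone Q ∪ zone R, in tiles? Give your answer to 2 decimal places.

63.29

By inclusion–exclusion:
Individual areas: |zone P| = 10, |zone Q| = 7.5, |zone R| = 49.
|zone P∩zone Q| = 0.
|zone P∩zone R| = 0 (no overlap).
|zone Q∩zone R| = 3.2143.
|zone P∩zone Q∩zone R| = 0.
|zone P ∪ zone Q ∪ zone R| = 66.5 − 3.2143 + 0 = 63.29.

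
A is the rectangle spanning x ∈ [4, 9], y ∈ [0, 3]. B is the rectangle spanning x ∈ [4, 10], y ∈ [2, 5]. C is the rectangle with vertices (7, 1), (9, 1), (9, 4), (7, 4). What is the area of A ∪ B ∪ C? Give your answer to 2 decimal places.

28.00

By inclusion–exclusion:
Individual areas: |A| = 15, |B| = 18, |C| = 6.
|A∩B|: x∈[4,9], y∈[2,3] → 5·1 = 5.
|A∩C|: x∈[7,9], y∈[1,3] → 2·2 = 4.
|B∩C|: x∈[7,9], y∈[2,4] → 2·2 = 4.
|A∩B∩C| = 2.
|A ∪ B ∪ C| = 39 − 13 + 2 = 28.00.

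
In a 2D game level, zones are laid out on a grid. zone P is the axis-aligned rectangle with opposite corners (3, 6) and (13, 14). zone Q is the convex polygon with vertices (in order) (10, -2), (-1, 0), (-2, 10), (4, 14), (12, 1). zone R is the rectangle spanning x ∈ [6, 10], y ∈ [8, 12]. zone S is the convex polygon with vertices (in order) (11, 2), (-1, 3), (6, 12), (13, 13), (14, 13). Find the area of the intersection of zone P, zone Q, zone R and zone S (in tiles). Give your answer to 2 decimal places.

2.33

The intersection is the polygon with vertices (6,8), (6,10.75), (7.692,8).
By the shoelace formula its area is 2.33.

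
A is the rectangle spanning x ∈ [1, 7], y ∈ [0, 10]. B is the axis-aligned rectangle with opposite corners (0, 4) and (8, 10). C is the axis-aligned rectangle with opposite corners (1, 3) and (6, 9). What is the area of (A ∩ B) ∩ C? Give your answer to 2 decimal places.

The region (A ∩ B) ∩ C is the polygon with vertices (1,4), (1,9), (6,9), (6,4).
By the shoelace formula its area is 25.00.

25.00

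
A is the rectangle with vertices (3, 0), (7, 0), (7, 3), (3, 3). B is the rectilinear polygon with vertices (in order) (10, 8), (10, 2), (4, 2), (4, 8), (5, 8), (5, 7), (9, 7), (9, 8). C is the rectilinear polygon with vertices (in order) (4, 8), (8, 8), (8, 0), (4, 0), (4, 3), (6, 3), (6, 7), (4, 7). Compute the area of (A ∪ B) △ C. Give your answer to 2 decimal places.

|A ∪ B| = 41.
|(A ∪ B) ∩ C| = 19.
|(A ∪ B) △ C| = 41 + 24 − 38 = 27.00.

27.00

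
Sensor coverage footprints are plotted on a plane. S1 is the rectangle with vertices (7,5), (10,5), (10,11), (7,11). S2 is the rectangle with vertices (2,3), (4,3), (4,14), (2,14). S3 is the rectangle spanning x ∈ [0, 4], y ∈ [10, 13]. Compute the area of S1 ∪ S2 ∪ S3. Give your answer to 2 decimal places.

By inclusion–exclusion:
Individual areas: |S1| = 18, |S2| = 22, |S3| = 12.
|S1∩S2| = 0 (no overlap).
|S1∩S3| = 0 (no overlap).
|S2∩S3|: x∈[2,4], y∈[10,13] → 2·3 = 6.
|S1∩S2∩S3| = 0.
|S1 ∪ S2 ∪ S3| = 52 − 6 + 0 = 46.00.

46.00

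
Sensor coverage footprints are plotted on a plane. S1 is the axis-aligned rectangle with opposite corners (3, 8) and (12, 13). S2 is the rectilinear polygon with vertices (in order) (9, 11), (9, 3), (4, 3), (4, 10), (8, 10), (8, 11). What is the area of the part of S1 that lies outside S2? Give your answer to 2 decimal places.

34.00

|S1| = 45, |S1∩S2| = 11.
|S1 ∖ S2| = |S1| − |S1∩S2| = 45 − 11 = 34.00.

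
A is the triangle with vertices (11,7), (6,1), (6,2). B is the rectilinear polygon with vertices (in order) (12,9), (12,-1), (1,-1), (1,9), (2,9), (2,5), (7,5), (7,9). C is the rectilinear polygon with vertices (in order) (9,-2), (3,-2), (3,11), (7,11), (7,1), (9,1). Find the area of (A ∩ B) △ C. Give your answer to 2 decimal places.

58.70

|A ∩ B| = 2.5.
|(A ∩ B) ∩ C| = 0.9.
|(A ∩ B) △ C| = 2.5 + 58 − 1.8 = 58.70.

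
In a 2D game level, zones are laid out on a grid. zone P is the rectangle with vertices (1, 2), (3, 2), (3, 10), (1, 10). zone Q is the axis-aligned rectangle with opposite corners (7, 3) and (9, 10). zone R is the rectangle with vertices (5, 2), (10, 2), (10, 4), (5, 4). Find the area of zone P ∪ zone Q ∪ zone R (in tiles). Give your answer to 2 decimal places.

By inclusion–exclusion:
Individual areas: |zone P| = 16, |zone Q| = 14, |zone R| = 10.
|zone P∩zone Q| = 0 (no overlap).
|zone P∩zone R| = 0 (no overlap).
|zone Q∩zone R|: x∈[7,9], y∈[3,4] → 2·1 = 2.
|zone P∩zone Q∩zone R| = 0.
|zone P ∪ zone Q ∪ zone R| = 40 − 2 + 0 = 38.00.

38.00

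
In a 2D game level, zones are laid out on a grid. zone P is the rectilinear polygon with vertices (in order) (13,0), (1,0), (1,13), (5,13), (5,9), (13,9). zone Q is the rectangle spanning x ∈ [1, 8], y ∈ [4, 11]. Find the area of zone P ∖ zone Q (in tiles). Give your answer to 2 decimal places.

|zone P| = 124, |zone P∩zone Q| = 43.
|zone P ∖ zone Q| = |zone P| − |zone P∩zone Q| = 124 − 43 = 81.00.

81.00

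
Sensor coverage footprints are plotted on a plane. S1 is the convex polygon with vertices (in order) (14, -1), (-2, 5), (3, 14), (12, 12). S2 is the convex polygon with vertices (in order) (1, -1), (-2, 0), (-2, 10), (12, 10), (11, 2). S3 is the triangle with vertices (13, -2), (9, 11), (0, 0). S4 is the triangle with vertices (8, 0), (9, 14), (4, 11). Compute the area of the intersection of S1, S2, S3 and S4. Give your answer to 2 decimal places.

The intersection is the polygon with vertices (7.474,1.447), (5.538,6.769), (8.182,10), (8.714,10), (8.087,1.217).
By the shoelace formula its area is 15.20.

15.20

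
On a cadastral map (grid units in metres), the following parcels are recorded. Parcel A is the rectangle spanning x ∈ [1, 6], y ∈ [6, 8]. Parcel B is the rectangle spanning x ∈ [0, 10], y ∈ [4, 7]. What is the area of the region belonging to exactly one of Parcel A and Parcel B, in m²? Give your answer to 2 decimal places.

|Parcel A∩Parcel B|: x∈[1,6], y∈[6,7] → 5·1 = 5.
|Parcel A △ Parcel B| = |Parcel A| + |Parcel B| − 2·|Parcel A∩Parcel B| = 10 + 30 − 10 = 30.00.

30.00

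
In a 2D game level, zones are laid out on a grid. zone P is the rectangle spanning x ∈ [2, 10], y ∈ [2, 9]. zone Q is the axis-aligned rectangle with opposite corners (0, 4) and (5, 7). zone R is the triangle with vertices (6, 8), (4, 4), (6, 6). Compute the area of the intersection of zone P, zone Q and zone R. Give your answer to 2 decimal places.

The intersection is the polygon with vertices (5,5), (4,4), (5,6).
By the shoelace formula its area is 0.50.

0.50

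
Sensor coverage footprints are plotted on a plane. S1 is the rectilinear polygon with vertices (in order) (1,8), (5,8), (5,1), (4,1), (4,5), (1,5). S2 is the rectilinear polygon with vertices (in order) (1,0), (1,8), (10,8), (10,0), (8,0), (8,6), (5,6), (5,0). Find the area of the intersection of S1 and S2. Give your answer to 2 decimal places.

The intersection is the polygon with vertices (5,8), (5,6), (5,1), (4,1), (4,5), (1,5), (1,8).
By the shoelace formula its area is 16.00.

16.00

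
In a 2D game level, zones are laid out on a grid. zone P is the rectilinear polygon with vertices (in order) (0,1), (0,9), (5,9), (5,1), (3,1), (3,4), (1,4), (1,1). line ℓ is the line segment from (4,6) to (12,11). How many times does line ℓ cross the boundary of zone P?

The segment meets the boundary at (5,6.625).

1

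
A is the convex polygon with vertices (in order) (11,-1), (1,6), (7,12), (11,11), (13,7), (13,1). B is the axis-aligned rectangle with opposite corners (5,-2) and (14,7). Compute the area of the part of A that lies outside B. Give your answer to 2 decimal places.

43.60

|A| = 93, |A∩B| = 49.4.
|A ∖ B| = |A| − |A∩B| = 93 − 49.4 = 43.60.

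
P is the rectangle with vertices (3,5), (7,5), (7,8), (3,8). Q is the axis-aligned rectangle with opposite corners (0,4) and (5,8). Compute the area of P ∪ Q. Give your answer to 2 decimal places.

By inclusion–exclusion:
Individual areas: |P| = 12, |Q| = 20.
|P∩Q|: x∈[3,5], y∈[5,8] → 2·3 = 6.
|P ∪ Q| = 32 − 6 = 26.00.

26.00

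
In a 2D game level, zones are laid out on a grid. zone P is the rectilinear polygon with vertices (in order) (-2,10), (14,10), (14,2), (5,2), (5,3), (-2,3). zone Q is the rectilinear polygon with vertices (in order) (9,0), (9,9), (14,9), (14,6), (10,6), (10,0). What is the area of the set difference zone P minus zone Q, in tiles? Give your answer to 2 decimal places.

102.00

|zone P| = 121, |zone P∩zone Q| = 19.
|zone P ∖ zone Q| = |zone P| − |zone P∩zone Q| = 121 − 19 = 102.00.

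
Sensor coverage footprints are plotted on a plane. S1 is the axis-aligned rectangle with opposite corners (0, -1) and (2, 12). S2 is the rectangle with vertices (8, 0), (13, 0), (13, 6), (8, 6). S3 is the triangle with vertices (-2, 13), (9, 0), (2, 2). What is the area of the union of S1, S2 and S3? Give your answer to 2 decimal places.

By inclusion–exclusion:
Individual areas: |S1| = 26, |S2| = 30, |S3| = 34.5.
|S1∩S2| = 0 (no overlap).
|S1∩S3| = 9.4091.
|S2∩S3| = 0.4481.
|S1∩S2∩S3| = 0.
|S1 ∪ S2 ∪ S3| = 90.5 − 9.8571 + 0 = 80.64.

80.64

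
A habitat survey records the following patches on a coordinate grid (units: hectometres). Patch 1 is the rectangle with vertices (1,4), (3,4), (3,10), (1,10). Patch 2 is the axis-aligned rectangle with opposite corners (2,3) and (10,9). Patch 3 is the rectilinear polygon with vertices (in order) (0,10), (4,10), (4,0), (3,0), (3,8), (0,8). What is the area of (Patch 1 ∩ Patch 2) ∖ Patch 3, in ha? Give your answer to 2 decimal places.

4.00

|Patch 1 ∩ Patch 2| = 5.
|(Patch 1 ∩ Patch 2) ∩ Patch 3| = 1.
|(Patch 1 ∩ Patch 2) ∖ Patch 3| = 5 − 1 = 4.00.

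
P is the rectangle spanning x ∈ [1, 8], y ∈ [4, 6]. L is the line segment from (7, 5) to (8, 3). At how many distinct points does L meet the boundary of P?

The segment meets the boundary at (7.5,4).

1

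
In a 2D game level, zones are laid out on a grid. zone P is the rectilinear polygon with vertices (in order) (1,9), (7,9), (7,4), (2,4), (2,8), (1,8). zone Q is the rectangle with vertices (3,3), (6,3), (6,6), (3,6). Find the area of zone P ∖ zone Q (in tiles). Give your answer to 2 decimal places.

20.00

|zone P| = 26, |zone P∩zone Q| = 6.
|zone P ∖ zone Q| = |zone P| − |zone P∩zone Q| = 26 − 6 = 20.00.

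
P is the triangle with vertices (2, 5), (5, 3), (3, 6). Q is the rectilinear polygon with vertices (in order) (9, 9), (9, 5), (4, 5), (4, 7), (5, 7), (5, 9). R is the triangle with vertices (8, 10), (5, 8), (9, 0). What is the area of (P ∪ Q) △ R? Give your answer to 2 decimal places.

16.10

|P ∪ Q| = 20.5.
|(P ∪ Q) ∩ R| = 10.2.
|(P ∪ Q) △ R| = 20.5 + 16 − 20.4 = 16.10.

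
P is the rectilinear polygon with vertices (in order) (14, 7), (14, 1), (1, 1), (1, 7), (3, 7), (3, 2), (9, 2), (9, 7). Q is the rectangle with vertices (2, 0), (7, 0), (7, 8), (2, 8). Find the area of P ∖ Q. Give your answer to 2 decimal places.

|P| = 48, |P∩Q| = 10.
|P ∖ Q| = |P| − |P∩Q| = 48 − 10 = 38.00.

38.00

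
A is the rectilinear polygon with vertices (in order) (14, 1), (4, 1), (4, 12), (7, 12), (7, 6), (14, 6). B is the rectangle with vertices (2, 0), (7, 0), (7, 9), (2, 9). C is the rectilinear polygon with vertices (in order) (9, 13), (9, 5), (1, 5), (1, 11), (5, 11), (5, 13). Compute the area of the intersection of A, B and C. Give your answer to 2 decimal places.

The intersection is the polygon with vertices (4,9), (7,9), (7,6), (7,5), (4,5).
By the shoelace formula its area is 12.00.

12.00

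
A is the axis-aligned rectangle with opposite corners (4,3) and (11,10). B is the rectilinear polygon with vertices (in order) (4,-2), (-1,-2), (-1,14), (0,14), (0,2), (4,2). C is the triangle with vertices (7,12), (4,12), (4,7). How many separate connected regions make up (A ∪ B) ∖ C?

(A ∪ B) ∖ C splits into 2 disjoint pieces (area 46.3, area 32).

2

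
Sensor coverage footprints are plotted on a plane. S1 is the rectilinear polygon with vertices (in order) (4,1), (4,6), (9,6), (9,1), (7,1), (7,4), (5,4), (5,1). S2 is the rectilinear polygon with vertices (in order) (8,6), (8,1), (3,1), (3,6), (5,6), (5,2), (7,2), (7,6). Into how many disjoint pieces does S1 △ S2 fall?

4

S1 △ S2 splits into 4 disjoint pieces (area 5, area 4, area 5, area 2).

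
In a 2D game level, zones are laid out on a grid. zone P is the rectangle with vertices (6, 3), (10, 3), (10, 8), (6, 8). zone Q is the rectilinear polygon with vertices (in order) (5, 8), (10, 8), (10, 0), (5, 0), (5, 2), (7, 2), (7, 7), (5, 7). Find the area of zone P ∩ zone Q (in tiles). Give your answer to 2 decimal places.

The intersection is the polygon with vertices (10,3), (7,3), (7,7), (6,7), (6,8), (10,8).
By the shoelace formula its area is 16.00.

16.00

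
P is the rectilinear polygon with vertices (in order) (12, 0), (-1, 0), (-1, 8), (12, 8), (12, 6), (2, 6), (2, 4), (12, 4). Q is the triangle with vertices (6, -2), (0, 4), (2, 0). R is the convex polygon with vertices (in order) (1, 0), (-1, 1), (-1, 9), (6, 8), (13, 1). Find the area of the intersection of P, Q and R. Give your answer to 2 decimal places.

The intersection is the polygon with vertices (0,4), (3.769,0.231), (1.96,0.08).
By the shoelace formula its area is 3.69.

3.69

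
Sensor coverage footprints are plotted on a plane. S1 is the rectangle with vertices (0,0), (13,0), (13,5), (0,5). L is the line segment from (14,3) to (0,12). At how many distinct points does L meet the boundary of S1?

2

The segment meets the boundary at (10.889,5), (13,3.643).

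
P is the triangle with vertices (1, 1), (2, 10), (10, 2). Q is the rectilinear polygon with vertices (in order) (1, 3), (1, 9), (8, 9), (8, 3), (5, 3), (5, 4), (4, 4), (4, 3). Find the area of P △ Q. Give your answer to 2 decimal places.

30.67

|P| = 40, |Q| = 41, |P∩Q| = 25.1667.
|P △ Q| = |P| + |Q| − 2·|P∩Q| = 40 + 41 − 50.3333 = 30.67.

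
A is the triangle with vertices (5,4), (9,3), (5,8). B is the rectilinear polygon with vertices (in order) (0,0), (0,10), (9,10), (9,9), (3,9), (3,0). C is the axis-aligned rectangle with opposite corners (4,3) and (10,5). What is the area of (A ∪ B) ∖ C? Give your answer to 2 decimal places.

39.60

|A ∪ B| = 44.
|(A ∪ B) ∩ C| = 4.4.
|(A ∪ B) ∖ C| = 44 − 4.4 = 39.60.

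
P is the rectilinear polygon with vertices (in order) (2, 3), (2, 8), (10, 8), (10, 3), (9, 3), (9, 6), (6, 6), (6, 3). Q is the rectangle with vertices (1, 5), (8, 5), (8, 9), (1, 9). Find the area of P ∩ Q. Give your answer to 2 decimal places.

16.00

The intersection is the polygon with vertices (2,8), (8,8), (8,6), (6,6), (6,5), (2,5).
By the shoelace formula its area is 16.00.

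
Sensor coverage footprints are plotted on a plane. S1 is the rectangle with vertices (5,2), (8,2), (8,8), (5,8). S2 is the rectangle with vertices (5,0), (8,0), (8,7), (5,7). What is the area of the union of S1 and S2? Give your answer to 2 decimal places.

24.00

By inclusion–exclusion:
Individual areas: |S1| = 18, |S2| = 21.
|S1∩S2|: x∈[5,8], y∈[2,7] → 3·5 = 15.
|S1 ∪ S2| = 39 − 15 = 24.00.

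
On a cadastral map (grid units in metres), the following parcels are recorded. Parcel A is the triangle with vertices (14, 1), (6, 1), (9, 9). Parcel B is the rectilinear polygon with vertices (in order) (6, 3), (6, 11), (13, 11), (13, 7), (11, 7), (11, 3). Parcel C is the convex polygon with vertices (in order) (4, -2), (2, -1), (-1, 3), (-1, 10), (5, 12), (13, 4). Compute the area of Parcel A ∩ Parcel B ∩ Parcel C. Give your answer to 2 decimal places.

14.58

The intersection is the polygon with vertices (11,5.8), (11,3), (6.75,3), (8.727,8.273), (10.667,6.333).
By the shoelace formula its area is 14.58.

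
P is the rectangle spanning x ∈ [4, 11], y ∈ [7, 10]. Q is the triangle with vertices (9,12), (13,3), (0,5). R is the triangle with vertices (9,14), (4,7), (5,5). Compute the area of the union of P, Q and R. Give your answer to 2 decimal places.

59.97

By inclusion–exclusion:
Individual areas: |P| = 21, |Q| = 54.5, |R| = 8.5.
|P∩Q| = 17.3175.
|P∩R| = 4.4524.
|Q∩R| = 6.6442.
|P∩Q∩R| = 4.381.
|P ∪ Q ∪ R| = 84 − 28.414 + 4.381 = 59.97.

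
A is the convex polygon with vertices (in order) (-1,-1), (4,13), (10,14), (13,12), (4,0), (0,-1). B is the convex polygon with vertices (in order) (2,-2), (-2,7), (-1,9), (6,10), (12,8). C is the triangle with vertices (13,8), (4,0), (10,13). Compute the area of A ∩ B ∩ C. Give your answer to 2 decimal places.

11.38

The intersection is the polygon with vertices (10.4,8.533), (4,0), (8.267,9.244).
By the shoelace formula its area is 11.38.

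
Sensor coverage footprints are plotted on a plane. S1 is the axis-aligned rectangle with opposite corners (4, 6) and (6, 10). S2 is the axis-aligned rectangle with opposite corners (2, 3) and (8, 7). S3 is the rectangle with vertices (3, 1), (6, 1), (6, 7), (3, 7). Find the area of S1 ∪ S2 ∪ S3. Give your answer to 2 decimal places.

36.00

By inclusion–exclusion:
Individual areas: |S1| = 8, |S2| = 24, |S3| = 18.
|S1∩S2|: x∈[4,6], y∈[6,7] → 2·1 = 2.
|S1∩S3|: x∈[4,6], y∈[6,7] → 2·1 = 2.
|S2∩S3|: x∈[3,6], y∈[3,7] → 3·4 = 12.
|S1∩S2∩S3| = 2.
|S1 ∪ S2 ∪ S3| = 50 − 16 + 2 = 36.00.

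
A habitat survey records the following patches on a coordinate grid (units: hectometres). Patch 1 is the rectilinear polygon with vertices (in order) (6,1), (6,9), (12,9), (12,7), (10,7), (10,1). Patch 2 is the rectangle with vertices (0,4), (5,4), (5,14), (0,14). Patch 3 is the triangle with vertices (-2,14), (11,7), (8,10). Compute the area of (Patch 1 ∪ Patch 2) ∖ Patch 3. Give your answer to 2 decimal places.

|Patch 1 ∪ Patch 2| = 86.
|(Patch 1 ∪ Patch 2) ∩ Patch 3| = 4.8297.
|(Patch 1 ∪ Patch 2) ∖ Patch 3| = 86 − 4.8297 = 81.17.

81.17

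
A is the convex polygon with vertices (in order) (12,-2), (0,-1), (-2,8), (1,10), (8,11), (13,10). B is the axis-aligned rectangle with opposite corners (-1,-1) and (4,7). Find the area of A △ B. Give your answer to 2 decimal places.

|A| = 160, |B| = 40, |A∩B| = 37.75.
|A △ B| = |A| + |B| − 2·|A∩B| = 160 + 40 − 75.5 = 124.50.

124.50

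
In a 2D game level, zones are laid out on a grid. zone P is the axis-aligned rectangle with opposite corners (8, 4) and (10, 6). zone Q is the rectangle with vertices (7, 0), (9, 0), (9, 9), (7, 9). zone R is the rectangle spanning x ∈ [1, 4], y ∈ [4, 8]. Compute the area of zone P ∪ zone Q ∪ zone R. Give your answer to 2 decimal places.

32.00

By inclusion–exclusion:
Individual areas: |zone P| = 4, |zone Q| = 18, |zone R| = 12.
|zone P∩zone Q|: x∈[8,9], y∈[4,6] → 1·2 = 2.
|zone P∩zone R| = 0 (no overlap).
|zone Q∩zone R| = 0 (no overlap).
|zone P∩zone Q∩zone R| = 0.
|zone P ∪ zone Q ∪ zone R| = 34 − 2 + 0 = 32.00.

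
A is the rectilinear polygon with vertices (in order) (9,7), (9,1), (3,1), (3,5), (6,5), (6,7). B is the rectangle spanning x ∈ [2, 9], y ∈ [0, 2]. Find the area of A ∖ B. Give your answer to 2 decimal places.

|A| = 30, |A∩B| = 6.
|A ∖ B| = |A| − |A∩B| = 30 − 6 = 24.00.

24.00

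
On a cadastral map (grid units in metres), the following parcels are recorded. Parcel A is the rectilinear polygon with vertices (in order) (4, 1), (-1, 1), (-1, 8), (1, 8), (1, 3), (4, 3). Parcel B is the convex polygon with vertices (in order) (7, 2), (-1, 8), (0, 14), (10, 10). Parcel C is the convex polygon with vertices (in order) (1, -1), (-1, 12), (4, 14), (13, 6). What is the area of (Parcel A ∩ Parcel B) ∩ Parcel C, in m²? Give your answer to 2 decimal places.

The region (Parcel A ∩ Parcel B) ∩ Parcel C is the polygon with vertices (1,6.5), (-0.304,7.478), (-0.385,8), (1,8).
By the shoelace formula its area is 1.34.

1.34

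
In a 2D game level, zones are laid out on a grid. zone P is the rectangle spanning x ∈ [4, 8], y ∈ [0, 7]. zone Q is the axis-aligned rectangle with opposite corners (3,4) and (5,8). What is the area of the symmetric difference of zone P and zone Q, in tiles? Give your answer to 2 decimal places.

30.00

|zone P∩zone Q|: x∈[4,5], y∈[4,7] → 1·3 = 3.
|zone P △ zone Q| = |zone P| + |zone Q| − 2·|zone P∩zone Q| = 28 + 8 − 6 = 30.00.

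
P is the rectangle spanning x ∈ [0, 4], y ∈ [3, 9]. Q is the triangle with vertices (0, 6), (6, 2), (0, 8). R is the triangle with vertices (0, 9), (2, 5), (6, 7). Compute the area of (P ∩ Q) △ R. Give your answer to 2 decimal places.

13.67

|P ∩ Q| = 5.3333.
|(P ∩ Q) ∩ R| = 0.8333.
|(P ∩ Q) △ R| = 5.3333 + 10 − 1.6667 = 13.67.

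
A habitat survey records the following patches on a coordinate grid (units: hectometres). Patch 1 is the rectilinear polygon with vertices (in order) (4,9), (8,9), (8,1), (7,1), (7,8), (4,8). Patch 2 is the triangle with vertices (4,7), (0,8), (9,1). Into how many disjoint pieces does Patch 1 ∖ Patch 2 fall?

Patch 1 ∖ Patch 2 splits into 2 disjoint pieces (area 9.2, area 1.1667).

2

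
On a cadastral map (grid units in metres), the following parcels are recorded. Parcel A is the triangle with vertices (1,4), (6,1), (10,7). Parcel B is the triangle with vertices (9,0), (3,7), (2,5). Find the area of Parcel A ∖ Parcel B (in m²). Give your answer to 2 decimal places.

15.76

|Parcel A| = 21, |Parcel A∩Parcel B| = 5.2385.
|Parcel A ∖ Parcel B| = |Parcel A| − |Parcel A∩Parcel B| = 21 − 5.2385 = 15.76.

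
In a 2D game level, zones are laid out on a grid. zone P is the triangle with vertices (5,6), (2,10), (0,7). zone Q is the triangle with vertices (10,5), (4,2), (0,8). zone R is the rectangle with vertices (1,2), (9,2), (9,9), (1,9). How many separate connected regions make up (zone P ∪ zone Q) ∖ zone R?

(zone P ∪ zone Q) ∖ zone R splits into 3 disjoint pieces (area 0.7083, area 0.4, area 0.9957).

3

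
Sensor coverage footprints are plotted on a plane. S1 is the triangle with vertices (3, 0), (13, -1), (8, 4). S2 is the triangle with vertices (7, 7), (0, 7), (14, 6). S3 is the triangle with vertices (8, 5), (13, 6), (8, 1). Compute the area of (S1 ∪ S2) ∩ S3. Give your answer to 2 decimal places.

The region (S1 ∪ S2) ∩ S3 is the polygon with vertices (9.5,2.5), (8,1), (8,4).
By the shoelace formula its area is 2.25.

2.25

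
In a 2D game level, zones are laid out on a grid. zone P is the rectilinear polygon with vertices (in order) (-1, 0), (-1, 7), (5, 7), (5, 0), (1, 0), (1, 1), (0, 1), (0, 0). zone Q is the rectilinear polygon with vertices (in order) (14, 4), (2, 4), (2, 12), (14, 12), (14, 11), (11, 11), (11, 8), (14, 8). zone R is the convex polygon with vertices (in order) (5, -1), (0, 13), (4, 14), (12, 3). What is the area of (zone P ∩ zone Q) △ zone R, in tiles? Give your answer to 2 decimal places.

80.07

|zone P ∩ zone Q| = 9.
|(zone P ∩ zone Q) ∩ zone R| = 6.9643.
|(zone P ∩ zone Q) △ zone R| = 9 + 85 − 13.9286 = 80.07.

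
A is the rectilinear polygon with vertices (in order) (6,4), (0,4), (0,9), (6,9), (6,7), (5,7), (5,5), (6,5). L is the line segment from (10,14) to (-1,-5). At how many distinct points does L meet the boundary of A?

4

The segment meets the boundary at (4.211,4), (5,5.364), (5.947,7), (6,7.091).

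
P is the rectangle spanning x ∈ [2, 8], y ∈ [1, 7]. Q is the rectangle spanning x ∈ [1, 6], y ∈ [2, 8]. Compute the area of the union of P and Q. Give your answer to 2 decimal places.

46.00

By inclusion–exclusion:
Individual areas: |P| = 36, |Q| = 30.
|P∩Q|: x∈[2,6], y∈[2,7] → 4·5 = 20.
|P ∪ Q| = 66 − 20 = 46.00.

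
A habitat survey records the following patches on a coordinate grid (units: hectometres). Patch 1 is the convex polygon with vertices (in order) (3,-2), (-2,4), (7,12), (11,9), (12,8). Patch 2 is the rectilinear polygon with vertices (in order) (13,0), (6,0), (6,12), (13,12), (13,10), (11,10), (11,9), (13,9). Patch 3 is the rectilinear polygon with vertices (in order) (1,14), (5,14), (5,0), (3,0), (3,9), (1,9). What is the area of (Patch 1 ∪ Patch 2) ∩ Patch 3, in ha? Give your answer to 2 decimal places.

The region (Patch 1 ∪ Patch 2) ∩ Patch 3 is the polygon with vertices (5,10.222), (5,0.222), (4.8,0), (3,0), (3,8.444).
By the shoelace formula its area is 18.64.

18.64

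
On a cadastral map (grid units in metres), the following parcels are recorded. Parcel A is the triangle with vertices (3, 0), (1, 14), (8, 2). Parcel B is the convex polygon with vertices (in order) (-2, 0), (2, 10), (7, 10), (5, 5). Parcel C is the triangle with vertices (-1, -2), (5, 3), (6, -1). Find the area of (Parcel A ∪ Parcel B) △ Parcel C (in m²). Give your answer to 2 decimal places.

|Parcel A ∪ Parcel B| = 58.7606.
|(Parcel A ∪ Parcel B) ∩ Parcel C| = 4.1968.
|(Parcel A ∪ Parcel B) △ Parcel C| = 58.7606 + 14.5 − 8.3936 = 64.87.

64.87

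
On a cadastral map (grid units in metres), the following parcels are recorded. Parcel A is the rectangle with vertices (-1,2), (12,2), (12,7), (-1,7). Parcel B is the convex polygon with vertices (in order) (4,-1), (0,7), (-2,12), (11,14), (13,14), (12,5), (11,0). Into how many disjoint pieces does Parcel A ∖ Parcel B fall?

Parcel A ∖ Parcel B splits into 2 disjoint pieces (area 0.9, area 11.25).

2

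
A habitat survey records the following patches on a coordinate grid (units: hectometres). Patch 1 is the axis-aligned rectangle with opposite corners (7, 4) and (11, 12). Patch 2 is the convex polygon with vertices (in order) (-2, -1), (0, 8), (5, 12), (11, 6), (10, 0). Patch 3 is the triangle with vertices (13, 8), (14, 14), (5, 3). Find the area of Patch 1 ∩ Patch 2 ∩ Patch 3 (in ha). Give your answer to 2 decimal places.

The intersection is the polygon with vertices (7,5.444), (9.05,7.95), (10.539,6.462), (7,4.25).
By the shoelace formula its area is 5.50.

5.50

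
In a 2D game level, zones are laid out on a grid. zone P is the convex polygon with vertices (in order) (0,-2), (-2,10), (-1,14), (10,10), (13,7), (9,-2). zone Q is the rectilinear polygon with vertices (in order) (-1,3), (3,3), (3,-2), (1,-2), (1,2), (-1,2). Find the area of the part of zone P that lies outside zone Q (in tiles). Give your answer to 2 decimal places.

|zone P| = 169.5, |zone P∩zone Q| = 11.75.
|zone P ∖ zone Q| = |zone P| − |zone P∩zone Q| = 169.5 − 11.75 = 157.75.

157.75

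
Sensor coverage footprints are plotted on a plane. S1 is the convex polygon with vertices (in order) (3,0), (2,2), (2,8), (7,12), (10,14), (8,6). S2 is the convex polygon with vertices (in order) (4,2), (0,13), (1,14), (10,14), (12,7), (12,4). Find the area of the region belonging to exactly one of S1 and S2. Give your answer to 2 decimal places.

69.97

|S1| = 53, |S2| = 106.5, |S1∩S2| = 44.7632.
|S1 △ S2| = |S1| + |S2| − 2·|S1∩S2| = 53 + 106.5 − 89.5263 = 69.97.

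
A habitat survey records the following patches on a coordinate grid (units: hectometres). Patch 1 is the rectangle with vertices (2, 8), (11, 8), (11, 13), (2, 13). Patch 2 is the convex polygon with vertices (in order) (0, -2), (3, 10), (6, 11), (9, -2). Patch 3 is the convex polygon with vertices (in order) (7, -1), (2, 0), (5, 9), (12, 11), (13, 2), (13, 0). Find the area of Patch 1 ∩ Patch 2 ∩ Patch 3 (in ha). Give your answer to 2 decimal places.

The intersection is the polygon with vertices (6.692,8), (4.667,8), (5,9), (6.371,9.392).
By the shoelace formula its area is 2.03.

2.03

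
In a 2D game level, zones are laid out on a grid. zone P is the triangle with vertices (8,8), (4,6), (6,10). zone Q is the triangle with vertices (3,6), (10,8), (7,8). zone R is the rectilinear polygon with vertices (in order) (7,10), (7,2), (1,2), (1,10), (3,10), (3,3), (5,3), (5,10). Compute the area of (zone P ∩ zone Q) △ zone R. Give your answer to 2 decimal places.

|zone P ∩ zone Q| = 1.5.
|(zone P ∩ zone Q) ∩ zone R| = 0.9881.
|(zone P ∩ zone Q) △ zone R| = 1.5 + 34 − 1.9762 = 33.52.

33.52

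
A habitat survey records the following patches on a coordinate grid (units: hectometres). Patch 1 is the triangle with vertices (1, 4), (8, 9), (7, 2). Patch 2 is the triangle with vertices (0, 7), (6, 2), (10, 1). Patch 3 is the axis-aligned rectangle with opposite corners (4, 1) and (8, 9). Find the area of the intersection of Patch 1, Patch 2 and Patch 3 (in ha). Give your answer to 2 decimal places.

The intersection is the polygon with vertices (7.105,2.737), (7,2), (5.333,2.556), (4,3.667), (4,4.6).
By the shoelace formula its area is 3.20.

3.20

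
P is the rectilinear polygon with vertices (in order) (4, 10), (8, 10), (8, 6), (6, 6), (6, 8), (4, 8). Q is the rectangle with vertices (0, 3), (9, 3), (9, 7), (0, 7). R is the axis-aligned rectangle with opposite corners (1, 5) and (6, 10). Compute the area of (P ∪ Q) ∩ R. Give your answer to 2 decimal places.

|P ∪ Q| = 46.
|(P ∪ Q) ∩ R| = 14.00.

14.00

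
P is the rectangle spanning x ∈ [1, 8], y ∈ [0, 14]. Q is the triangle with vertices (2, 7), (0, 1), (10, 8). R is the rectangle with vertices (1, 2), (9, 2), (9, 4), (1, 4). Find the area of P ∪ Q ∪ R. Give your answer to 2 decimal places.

102.30

By inclusion–exclusion:
Individual areas: |P| = 98, |Q| = 23, |R| = 16.
|P∩Q| = 20.7.
|P∩R|: x∈[1,8], y∈[2,4] → 7·2 = 14.
|Q∩R| = 3.7143.
|P∩Q∩R| = 3.7143.
|P ∪ Q ∪ R| = 137 − 38.4143 + 3.7143 = 102.30.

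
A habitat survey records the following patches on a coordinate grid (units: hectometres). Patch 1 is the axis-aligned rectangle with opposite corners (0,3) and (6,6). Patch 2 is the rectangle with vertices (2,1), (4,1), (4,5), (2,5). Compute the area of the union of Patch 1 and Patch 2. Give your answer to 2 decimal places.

By inclusion–exclusion:
Individual areas: |Patch 1| = 18, |Patch 2| = 8.
|Patch 1∩Patch 2|: x∈[2,4], y∈[3,5] → 2·2 = 4.
|Patch 1 ∪ Patch 2| = 26 − 4 = 22.00.

22.00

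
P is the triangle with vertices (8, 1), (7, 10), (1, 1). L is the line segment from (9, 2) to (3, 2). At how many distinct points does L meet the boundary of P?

1

The segment meets the boundary at (7.889,2).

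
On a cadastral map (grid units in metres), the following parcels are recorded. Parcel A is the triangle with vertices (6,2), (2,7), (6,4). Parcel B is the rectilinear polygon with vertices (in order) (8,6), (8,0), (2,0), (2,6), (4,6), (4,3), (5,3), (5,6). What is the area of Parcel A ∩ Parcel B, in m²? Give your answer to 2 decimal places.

2.48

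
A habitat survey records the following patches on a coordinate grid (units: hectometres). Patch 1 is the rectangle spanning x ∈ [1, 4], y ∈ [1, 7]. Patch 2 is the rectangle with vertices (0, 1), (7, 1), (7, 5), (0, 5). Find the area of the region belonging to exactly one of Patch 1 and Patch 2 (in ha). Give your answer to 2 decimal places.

|Patch 1∩Patch 2|: x∈[1,4], y∈[1,5] → 3·4 = 12.
|Patch 1 △ Patch 2| = |Patch 1| + |Patch 2| − 2·|Patch 1∩Patch 2| = 18 + 28 − 24 = 22.00.

22.00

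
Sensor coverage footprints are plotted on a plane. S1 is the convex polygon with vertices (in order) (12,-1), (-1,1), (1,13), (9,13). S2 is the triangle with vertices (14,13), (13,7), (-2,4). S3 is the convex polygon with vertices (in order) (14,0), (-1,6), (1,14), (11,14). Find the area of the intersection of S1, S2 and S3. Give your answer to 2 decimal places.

24.12

The intersection is the polygon with vertices (9.538,10.49), (10.397,6.479), (2,4.8), (0.493,5.403).
By the shoelace formula its area is 24.12.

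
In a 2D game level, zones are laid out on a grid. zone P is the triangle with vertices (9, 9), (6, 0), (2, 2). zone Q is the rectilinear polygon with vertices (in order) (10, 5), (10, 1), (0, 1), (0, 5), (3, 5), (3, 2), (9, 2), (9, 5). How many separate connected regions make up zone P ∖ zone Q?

zone P ∖ zone Q splits into 2 disjoint pieces (area 15.8333, area 1.1667).

2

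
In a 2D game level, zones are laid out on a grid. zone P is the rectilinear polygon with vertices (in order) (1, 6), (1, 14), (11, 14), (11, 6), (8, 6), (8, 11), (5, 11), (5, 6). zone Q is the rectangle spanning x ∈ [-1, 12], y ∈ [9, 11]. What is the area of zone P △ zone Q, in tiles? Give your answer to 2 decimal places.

|zone P| = 65, |zone Q| = 26, |zone P∩zone Q| = 14.
|zone P △ zone Q| = |zone P| + |zone Q| − 2·|zone P∩zone Q| = 65 + 26 − 28 = 63.00.

63.00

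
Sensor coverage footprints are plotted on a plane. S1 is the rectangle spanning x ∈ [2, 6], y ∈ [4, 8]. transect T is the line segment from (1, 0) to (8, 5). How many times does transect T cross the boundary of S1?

0

The segment lies entirely outside S1 and never meets its boundary.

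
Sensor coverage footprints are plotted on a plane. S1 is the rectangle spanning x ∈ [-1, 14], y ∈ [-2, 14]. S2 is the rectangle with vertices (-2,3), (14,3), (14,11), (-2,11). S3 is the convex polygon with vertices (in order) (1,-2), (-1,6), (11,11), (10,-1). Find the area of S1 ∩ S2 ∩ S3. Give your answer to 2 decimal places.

The intersection is the polygon with vertices (-0.25,3), (-1,6), (11,11), (10.333,3).
By the shoelace formula its area is 62.21.

62.21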